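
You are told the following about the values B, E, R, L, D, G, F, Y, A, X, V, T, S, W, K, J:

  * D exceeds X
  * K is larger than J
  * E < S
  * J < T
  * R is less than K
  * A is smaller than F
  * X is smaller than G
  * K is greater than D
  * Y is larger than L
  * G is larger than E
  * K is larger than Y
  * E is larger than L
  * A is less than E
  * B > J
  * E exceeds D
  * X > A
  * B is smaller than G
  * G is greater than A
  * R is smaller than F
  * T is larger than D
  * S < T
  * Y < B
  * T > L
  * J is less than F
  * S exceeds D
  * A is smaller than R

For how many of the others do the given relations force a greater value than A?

9

Directly above A: X, E, R, F, G.
One step further: D, S, K (8 so far).
One step further: T (9 so far).
Nothing else is reachable above A; 9 in all.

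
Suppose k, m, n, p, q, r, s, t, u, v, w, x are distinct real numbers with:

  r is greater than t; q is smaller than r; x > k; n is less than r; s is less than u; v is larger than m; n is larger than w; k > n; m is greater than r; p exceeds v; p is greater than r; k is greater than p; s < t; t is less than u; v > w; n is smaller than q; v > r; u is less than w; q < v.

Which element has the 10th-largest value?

u

Piecing the relations together gives one ordering: s < t < u < w < n < q < r < m < v < p < k < x.
Counting 10 from the largest end gives u.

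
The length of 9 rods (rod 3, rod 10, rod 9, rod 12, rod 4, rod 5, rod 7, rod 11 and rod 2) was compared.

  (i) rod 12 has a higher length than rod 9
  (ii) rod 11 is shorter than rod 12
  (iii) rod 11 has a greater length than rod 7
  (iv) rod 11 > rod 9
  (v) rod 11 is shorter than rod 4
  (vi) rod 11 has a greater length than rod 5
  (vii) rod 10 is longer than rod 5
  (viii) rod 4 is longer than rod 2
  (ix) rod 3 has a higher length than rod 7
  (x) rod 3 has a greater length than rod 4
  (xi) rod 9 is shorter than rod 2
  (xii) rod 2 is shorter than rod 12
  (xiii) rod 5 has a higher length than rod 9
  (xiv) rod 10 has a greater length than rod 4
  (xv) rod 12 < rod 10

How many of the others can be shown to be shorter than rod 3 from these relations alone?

6

From rod 3 the given relations immediately reach rod 7, rod 4.
From those, rod 2, rod 11 — 4 in total.
From those, rod 9, rod 5 — 6 in total.
No other element is forced below rod 3 by the given relations, so the count is 6.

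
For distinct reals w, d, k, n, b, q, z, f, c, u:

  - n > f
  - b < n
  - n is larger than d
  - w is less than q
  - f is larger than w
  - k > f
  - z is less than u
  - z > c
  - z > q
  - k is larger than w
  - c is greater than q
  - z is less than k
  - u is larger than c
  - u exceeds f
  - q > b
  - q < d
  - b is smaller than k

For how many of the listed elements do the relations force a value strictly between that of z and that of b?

Chaining upward from b reaches: q, c, d, n, k, u.
Chaining downward from z reaches: w, q, c.
Strictly between b and z are those in both lists: q, c — 2 elements.

2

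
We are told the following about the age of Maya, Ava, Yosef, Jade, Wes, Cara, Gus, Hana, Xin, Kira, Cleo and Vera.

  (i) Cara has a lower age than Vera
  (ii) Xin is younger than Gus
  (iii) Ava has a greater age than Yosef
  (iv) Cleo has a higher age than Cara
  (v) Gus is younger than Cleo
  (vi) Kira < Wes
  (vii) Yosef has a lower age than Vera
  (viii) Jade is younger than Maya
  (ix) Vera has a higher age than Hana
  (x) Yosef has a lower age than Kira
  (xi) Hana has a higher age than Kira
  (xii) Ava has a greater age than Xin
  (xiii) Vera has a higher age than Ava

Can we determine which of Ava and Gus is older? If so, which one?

undetermined

Following every chain through Ava: above Ava we get Vera; below Ava we get Yosef, Xin.
Gus is not reached, and no chain runs the other way from Gus to Ava.
So the given relations leave the order of Ava and Gus undetermined.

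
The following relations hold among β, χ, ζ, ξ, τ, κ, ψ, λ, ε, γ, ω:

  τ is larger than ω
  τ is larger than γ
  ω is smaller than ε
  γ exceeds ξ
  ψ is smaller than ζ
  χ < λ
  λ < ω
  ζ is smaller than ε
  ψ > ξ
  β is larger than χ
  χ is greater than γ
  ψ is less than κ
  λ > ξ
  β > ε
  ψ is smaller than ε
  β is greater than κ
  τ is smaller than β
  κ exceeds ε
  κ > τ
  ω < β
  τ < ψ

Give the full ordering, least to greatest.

Each adjacent pair is fixed by a given relation: ξ < γ; γ < χ; χ < λ; λ < ω; ω < τ; τ < ψ; ψ < ζ; ζ < ε; ε < κ; κ < β. Chaining them end to end gives the full order.

ξ < γ < χ < λ < ω < τ < ψ < ζ < ε < κ < β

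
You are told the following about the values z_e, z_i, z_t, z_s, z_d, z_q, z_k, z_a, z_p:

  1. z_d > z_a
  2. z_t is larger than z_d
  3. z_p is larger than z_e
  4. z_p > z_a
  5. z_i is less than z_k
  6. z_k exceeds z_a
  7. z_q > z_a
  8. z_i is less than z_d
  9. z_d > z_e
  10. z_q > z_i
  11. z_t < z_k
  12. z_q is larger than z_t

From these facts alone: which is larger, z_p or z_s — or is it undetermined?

Following every chain through z_s: nothing is chained to z_s.
z_p is not reached, and no chain runs the other way from z_p to z_s.
So the given relations leave the order of z_s and z_p undetermined.

undetermined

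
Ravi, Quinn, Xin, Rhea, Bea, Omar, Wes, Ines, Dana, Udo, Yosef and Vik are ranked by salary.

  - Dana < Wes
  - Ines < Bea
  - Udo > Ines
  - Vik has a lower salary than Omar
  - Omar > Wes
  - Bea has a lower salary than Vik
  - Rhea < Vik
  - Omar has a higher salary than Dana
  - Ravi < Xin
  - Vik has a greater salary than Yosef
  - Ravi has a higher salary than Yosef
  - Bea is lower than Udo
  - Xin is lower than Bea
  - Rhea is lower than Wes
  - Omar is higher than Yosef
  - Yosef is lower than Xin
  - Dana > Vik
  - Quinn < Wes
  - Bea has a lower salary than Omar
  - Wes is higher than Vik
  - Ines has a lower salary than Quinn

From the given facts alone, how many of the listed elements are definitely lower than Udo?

5

The elements the relations force below Udo are Yosef, Ravi, Ines, Xin, Bea — no chain reaches any other.
That is 5.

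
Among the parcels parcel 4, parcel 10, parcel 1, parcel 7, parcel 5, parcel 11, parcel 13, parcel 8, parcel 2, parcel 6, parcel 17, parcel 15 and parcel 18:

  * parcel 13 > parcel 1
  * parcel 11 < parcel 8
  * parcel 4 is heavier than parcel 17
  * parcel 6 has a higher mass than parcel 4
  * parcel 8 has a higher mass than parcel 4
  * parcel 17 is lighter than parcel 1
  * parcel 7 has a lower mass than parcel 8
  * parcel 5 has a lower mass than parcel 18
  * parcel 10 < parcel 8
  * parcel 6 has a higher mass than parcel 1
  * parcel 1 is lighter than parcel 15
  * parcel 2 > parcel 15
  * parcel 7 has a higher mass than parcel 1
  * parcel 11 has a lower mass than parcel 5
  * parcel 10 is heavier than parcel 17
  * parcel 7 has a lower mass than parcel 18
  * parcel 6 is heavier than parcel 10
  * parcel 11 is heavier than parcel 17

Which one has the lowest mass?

parcel 17

Chaining upward from parcel 17: directly above it, parcel 10, parcel 1, parcel 4, parcel 11; then parcel 7, parcel 15, parcel 13, parcel 8, parcel 5, parcel 6; then parcel 2, parcel 18.
That covers every other element, and nothing is given below parcel 17, so parcel 17 is the lowest mass.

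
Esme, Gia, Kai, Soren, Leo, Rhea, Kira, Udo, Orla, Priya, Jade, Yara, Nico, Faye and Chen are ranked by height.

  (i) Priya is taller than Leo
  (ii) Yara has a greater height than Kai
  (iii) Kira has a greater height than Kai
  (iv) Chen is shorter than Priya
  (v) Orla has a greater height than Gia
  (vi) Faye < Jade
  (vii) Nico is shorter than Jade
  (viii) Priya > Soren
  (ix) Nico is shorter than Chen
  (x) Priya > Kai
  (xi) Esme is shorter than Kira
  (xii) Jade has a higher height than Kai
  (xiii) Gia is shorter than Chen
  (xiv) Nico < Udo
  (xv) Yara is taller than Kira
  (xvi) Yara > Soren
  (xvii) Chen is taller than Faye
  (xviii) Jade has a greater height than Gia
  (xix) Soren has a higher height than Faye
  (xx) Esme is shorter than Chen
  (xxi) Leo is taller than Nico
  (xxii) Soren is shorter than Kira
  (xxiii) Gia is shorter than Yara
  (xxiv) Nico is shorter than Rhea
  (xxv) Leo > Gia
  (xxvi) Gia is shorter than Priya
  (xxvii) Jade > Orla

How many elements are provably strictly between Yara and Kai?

1

Chaining upward from Kai reaches: Kira, Priya, Jade.
Chaining downward from Yara reaches: Esme, Faye, Gia, Soren, Kira.
Strictly between Kai and Yara are those in both lists: Kira — 1 element.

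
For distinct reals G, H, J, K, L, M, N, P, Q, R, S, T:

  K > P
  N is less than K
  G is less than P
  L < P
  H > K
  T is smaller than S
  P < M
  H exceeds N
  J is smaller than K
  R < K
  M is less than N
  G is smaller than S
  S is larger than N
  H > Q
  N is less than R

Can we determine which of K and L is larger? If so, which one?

K

The relevant relations are L < P; P < M; M < N; N < K.
Chaining these gives L < P < M < N < K.
So K is larger.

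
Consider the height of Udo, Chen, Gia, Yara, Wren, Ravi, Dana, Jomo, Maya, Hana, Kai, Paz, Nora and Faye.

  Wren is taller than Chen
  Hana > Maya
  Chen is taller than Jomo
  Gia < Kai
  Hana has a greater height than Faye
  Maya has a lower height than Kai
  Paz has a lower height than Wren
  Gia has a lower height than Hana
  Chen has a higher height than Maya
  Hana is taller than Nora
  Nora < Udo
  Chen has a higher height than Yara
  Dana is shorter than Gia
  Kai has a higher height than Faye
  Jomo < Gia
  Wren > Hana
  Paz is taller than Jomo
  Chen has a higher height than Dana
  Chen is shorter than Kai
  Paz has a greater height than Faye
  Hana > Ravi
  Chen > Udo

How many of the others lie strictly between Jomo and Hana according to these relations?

1

Chaining upward from Jomo reaches: Gia, Chen, Paz, Kai, Wren.
Chaining downward from Hana reaches: Faye, Nora, Ravi, Dana, Gia, Maya.
Strictly between Jomo and Hana are those in both lists: Gia — 1 element.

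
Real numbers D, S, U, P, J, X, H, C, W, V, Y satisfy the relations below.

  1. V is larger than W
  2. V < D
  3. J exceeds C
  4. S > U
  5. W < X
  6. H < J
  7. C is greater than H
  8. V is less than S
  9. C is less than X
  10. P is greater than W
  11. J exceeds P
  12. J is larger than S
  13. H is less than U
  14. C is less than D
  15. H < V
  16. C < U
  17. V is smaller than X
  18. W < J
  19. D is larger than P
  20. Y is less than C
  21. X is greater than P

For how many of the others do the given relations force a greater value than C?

From C the given relations immediately reach U, D, X, J.
From those, S — 5 in total.
No other element is forced above C by the given relations, so the count is 5.

5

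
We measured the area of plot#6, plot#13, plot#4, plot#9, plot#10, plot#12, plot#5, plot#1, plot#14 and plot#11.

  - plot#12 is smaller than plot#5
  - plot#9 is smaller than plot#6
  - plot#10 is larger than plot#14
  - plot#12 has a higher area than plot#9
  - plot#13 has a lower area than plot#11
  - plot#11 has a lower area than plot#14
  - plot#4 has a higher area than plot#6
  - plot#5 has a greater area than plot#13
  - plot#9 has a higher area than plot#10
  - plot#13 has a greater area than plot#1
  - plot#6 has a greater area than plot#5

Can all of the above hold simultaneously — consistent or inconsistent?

Every relation is compatible with plot#1 < plot#13 < plot#11 < plot#14 < plot#10 < plot#9 < plot#12 < plot#5 < plot#6 < plot#4; the set is consistent.

consistent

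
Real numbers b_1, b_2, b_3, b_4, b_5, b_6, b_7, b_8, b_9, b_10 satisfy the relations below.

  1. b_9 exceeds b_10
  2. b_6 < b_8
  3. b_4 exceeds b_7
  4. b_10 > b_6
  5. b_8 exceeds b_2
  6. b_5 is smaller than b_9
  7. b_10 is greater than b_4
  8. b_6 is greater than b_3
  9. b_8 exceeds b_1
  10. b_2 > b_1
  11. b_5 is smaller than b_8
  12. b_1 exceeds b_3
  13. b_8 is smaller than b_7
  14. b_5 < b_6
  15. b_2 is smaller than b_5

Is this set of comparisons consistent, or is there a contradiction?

The single ordering b_3 < b_1 < b_2 < b_5 < b_6 < b_8 < b_7 < b_4 < b_10 < b_9 satisfies every listed relation, so no contradiction arises.

consistent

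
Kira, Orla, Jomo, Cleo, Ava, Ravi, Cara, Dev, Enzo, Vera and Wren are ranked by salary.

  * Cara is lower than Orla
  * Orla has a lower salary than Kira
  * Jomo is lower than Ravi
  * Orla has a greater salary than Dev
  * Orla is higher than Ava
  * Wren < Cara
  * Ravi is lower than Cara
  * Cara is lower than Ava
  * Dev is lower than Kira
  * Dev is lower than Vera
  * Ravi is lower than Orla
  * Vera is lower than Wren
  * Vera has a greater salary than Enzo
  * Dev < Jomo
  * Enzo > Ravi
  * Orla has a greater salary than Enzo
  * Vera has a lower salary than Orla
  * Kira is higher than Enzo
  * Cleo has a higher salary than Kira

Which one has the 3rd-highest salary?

Piecing the relations together gives one ordering: Dev < Jomo < Ravi < Enzo < Vera < Wren < Cara < Ava < Orla < Kira < Cleo.
The 3rd largest is Orla.

Orla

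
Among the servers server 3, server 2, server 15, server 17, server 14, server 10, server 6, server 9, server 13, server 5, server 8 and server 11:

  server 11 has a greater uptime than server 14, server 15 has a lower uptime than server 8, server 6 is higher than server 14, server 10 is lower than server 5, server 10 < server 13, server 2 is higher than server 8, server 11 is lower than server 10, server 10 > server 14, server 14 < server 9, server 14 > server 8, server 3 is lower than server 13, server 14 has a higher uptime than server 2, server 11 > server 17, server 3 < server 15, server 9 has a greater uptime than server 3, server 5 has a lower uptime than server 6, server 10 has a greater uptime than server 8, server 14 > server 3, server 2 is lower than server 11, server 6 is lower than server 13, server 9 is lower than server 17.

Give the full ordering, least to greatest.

Each adjacent pair is fixed by a given relation: server 3 < server 15; server 15 < server 8; server 8 < server 2; server 2 < server 14; server 14 < server 9; server 9 < server 17; server 17 < server 11; server 11 < server 10; server 10 < server 5; server 5 < server 6; server 6 < server 13. Chaining them end to end gives the full order.

server 3 < server 15 < server 8 < server 2 < server 14 < server 9 < server 17 < server 11 < server 10 < server 5 < server 6 < server 13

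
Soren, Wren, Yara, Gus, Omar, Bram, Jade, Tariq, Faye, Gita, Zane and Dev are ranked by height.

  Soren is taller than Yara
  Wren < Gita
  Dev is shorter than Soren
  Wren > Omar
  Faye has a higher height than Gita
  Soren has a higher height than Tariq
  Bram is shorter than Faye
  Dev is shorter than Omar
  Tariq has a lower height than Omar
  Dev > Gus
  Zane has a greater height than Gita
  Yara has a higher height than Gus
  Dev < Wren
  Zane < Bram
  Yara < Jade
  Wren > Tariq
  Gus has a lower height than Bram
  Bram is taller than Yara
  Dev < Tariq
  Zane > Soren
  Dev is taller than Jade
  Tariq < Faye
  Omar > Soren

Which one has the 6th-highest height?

The consecutive relations fix a unique order: Gus < Yara < Jade < Dev < Tariq < Soren < Omar < Wren < Gita < Zane < Bram < Faye.
Counting 6 from the largest end gives Omar.

Omar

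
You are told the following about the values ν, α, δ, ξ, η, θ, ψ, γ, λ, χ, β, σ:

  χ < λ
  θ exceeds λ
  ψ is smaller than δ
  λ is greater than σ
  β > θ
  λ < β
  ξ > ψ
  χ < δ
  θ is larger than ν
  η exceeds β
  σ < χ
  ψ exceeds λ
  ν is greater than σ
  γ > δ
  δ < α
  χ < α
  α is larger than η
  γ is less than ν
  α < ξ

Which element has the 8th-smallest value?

θ

The consecutive relations fix a unique order: σ < χ < λ < ψ < δ < γ < ν < θ < β < η < α < ξ.
Counting 8 from the smallest end gives θ.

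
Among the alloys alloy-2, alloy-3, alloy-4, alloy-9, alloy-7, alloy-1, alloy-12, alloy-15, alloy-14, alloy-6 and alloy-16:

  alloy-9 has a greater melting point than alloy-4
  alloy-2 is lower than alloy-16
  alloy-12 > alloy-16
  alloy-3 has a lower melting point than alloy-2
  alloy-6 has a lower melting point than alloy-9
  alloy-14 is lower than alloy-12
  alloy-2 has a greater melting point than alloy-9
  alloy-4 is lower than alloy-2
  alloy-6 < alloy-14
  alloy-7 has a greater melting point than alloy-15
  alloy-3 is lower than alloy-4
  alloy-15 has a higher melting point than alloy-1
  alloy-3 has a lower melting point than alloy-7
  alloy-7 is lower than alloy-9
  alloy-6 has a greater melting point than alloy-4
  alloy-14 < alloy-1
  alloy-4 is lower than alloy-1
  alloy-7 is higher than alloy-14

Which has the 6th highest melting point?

alloy-15

Piecing the relations together gives one ordering: alloy-3 < alloy-4 < alloy-6 < alloy-14 < alloy-1 < alloy-15 < alloy-7 < alloy-9 < alloy-2 < alloy-16 < alloy-12.
The 6th largest is alloy-15.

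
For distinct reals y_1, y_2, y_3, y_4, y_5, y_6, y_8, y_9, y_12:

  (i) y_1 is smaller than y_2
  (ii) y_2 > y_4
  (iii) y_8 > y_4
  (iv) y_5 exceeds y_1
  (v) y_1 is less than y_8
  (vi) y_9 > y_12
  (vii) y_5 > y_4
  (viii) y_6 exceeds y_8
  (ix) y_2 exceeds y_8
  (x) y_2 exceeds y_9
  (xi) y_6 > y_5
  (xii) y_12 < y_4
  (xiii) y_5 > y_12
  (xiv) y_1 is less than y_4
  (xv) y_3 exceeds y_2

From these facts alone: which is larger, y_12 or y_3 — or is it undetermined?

The relevant relations are y_12 < y_4; y_4 < y_8; y_8 < y_2; y_2 < y_3.
Chaining these gives y_12 < y_4 < y_8 < y_2 < y_3.
So y_3 is larger.

y_3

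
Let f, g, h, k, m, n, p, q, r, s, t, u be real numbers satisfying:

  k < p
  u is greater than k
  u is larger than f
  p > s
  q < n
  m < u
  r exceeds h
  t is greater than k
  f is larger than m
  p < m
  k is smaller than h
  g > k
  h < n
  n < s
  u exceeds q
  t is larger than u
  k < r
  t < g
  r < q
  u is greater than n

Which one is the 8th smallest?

Chaining the given pairs: k < h < r < q < n < s < p < m < f < u < t < g.
Counting 8 from the smallest end gives m.

m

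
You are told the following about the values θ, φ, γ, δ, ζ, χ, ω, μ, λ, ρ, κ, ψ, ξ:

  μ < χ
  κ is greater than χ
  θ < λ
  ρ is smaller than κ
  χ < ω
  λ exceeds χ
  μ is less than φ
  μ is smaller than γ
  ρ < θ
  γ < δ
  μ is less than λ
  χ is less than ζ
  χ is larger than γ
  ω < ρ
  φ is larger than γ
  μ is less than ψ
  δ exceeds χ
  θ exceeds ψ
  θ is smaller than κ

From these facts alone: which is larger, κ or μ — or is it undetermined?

μ < χ < ω < ρ < θ < κ, by transitivity through χ, ω, ρ, θ.
So κ is larger.

κ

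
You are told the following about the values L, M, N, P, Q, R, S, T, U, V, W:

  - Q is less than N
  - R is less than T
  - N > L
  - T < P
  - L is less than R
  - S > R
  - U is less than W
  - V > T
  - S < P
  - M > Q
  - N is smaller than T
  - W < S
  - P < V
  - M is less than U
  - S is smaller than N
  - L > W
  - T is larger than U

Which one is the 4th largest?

Chaining the given pairs: Q < M < U < W < L < R < S < N < T < P < V.
The 4th largest is N.

N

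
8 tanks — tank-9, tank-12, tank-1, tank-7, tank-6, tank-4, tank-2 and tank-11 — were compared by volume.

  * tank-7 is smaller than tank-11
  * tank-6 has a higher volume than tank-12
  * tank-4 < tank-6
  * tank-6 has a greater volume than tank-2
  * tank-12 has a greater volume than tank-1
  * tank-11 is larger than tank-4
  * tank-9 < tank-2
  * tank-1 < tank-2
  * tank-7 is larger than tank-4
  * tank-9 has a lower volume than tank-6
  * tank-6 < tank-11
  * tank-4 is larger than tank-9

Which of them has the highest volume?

tank-11

Chaining downward from tank-11: directly below it, tank-4, tank-6, tank-7; then tank-9, tank-12, tank-2; then tank-1.
That covers every other element, and nothing is given above tank-11, so tank-11 is the highest volume.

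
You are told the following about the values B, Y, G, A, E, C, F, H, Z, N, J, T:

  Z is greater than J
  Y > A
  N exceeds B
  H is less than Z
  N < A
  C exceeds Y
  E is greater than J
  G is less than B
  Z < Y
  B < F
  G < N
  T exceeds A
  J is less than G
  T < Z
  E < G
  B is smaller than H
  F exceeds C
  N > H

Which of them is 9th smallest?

The consecutive relations fix a unique order: J < E < G < B < H < N < A < T < Z < Y < C < F.
Counting 9 from the smallest end gives Z.

Z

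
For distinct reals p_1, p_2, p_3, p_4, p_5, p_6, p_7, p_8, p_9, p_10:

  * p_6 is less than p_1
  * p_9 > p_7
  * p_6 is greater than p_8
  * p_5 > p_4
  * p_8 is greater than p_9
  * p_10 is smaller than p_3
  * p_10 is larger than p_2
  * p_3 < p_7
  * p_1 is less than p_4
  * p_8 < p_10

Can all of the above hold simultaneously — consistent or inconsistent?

inconsistent

Chaining the given relations yields p_10 < p_3 < p_7 < p_9 < p_8, so p_10 < p_8. But one relation states p_8 < p_10. These cannot both hold.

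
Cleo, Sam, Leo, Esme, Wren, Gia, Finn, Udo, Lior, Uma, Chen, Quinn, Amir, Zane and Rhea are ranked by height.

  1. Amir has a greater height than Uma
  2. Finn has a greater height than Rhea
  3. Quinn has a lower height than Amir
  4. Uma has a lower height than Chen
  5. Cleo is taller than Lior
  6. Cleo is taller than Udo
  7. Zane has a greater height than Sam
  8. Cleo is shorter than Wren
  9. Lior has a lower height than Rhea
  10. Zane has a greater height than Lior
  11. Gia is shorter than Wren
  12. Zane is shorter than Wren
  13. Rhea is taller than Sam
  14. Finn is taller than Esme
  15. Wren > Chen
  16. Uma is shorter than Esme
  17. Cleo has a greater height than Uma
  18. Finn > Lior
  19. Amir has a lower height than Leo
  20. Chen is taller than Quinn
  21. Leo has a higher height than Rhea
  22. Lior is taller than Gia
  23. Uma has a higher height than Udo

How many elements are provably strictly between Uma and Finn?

1

The relations place Uma below Finn. An element lies strictly between them when it is forced above Uma and also forced below Finn.
Above Uma: {Esme, Chen, Amir, Cleo, Leo, Wren}. Below Finn: {Udo, Gia, Lior, Sam, Esme, Rhea}.
Intersection: {Esme} — 1.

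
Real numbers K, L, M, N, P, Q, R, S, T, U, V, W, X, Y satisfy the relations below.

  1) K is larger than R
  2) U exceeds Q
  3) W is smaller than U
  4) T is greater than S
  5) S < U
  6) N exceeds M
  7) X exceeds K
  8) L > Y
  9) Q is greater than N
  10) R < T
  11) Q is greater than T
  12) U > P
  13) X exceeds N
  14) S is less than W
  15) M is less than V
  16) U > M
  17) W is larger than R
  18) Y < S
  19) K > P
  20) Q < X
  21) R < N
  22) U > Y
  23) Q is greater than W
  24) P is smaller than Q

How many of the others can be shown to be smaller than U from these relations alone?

9

From U the given relations immediately reach P, Y, M, S, W, Q.
From those, R, T, N — 9 in total.
No other element is forced below U by the given relations, so the count is 9.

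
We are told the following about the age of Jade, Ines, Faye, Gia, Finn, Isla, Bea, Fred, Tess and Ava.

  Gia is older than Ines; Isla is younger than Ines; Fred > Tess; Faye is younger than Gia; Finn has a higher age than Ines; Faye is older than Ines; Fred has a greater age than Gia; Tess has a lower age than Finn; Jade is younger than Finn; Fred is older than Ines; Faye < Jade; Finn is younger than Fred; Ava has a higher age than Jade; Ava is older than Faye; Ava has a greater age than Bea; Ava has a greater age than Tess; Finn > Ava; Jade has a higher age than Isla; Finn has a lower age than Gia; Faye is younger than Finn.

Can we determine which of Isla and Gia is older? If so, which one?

Chaining the given relations: Isla < Ines < Faye < Jade < Ava < Finn < Gia.
So Gia is older.

Gia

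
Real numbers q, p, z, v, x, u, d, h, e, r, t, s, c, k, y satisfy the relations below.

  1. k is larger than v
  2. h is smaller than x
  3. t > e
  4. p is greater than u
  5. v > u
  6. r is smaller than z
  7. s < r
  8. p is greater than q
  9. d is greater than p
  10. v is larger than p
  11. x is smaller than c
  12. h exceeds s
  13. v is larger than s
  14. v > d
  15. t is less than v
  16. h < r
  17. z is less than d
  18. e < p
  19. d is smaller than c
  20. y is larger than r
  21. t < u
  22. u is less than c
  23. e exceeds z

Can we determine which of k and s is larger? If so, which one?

k

Chaining the given relations: s < h < r < z < e < t < u < p < d < v < k.
So k is larger.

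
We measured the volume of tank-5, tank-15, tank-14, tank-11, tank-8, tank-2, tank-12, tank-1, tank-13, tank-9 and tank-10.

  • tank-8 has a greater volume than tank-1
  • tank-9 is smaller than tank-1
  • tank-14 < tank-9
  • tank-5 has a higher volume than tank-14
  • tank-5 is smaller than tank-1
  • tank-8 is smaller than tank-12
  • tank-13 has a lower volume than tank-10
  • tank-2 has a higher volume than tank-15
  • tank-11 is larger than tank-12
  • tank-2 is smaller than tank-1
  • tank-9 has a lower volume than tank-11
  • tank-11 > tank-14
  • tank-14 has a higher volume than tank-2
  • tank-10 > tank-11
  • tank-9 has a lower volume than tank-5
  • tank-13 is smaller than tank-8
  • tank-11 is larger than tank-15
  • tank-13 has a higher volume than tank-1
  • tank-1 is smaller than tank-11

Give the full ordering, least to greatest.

tank-15 < tank-2 < tank-14 < tank-9 < tank-5 < tank-1 < tank-13 < tank-8 < tank-12 < tank-11 < tank-10

Each adjacent pair is fixed by a given relation: tank-15 < tank-2; tank-2 < tank-14; tank-14 < tank-9; tank-9 < tank-5; tank-5 < tank-1; tank-1 < tank-13; tank-13 < tank-8; tank-8 < tank-12; tank-12 < tank-11; tank-11 < tank-10. Chaining them end to end gives the full order.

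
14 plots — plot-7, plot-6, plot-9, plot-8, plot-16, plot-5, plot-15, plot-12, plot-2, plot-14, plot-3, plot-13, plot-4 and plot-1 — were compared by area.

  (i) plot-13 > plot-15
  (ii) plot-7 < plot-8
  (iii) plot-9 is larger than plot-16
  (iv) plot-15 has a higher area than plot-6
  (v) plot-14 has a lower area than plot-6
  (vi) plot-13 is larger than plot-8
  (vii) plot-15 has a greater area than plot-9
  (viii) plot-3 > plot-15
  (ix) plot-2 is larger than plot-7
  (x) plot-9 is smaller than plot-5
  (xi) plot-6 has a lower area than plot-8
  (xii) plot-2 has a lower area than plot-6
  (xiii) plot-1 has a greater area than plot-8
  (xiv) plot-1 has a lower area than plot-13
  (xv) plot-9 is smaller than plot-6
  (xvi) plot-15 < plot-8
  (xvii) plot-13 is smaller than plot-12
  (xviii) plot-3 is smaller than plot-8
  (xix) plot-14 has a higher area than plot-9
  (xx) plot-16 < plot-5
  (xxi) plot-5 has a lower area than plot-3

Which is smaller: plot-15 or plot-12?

The relevant relations are plot-15 < plot-3; plot-3 < plot-8; plot-8 < plot-1; plot-1 < plot-13; plot-13 < plot-12.
Together: plot-15 < plot-3 < plot-8 < plot-1 < plot-13 < plot-12.
So plot-15 < plot-12; plot-15 is the smaller of the two.

plot-15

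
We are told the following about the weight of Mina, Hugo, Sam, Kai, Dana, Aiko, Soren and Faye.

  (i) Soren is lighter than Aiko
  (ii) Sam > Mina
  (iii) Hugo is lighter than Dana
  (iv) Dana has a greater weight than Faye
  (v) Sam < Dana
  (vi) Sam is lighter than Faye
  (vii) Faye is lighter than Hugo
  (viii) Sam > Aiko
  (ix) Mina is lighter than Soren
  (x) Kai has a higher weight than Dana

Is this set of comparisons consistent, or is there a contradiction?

consistent

The single ordering Mina < Soren < Aiko < Sam < Faye < Hugo < Dana < Kai satisfies every listed relation, so no contradiction arises.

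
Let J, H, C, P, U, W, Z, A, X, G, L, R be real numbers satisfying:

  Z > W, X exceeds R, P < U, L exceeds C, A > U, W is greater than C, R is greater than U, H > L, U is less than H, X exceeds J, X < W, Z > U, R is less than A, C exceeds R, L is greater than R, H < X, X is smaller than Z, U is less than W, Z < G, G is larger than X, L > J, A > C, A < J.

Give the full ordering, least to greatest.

Nothing is placed below P, so it is least; from there P < U; U < R; R < C; C < A; A < J; J < L; L < H; H < X; X < W; W < Z; Z < G, each given directly.

P < U < R < C < A < J < L < H < X < W < Z < G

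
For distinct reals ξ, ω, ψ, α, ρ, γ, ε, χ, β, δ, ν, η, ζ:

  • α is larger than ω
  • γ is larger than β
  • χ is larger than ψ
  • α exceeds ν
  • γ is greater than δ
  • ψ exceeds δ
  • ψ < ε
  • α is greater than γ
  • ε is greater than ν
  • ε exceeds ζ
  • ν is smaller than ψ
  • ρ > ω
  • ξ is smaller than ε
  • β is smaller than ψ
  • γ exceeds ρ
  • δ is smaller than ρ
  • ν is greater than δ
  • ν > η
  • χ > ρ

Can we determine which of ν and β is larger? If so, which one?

Following every chain through ν: above ν we get ψ, ε, α, χ; below ν we get δ, η.
β is not reached, and no chain runs the other way from β to ν.
So the given relations leave the order of ν and β undetermined.

undetermined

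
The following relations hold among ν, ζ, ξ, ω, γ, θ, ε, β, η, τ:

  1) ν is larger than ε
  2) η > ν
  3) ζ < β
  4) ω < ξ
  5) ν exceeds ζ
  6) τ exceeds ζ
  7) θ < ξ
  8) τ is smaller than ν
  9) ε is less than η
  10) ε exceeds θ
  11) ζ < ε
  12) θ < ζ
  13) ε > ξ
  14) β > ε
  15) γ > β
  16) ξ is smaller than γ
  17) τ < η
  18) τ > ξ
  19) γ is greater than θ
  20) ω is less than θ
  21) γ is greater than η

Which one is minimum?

ω

Chaining upward from ω: directly above it, θ, ξ; then ζ, τ, ε, γ; then ν, η, β.
That covers every other element, and nothing is given below ω, so ω is the minimum.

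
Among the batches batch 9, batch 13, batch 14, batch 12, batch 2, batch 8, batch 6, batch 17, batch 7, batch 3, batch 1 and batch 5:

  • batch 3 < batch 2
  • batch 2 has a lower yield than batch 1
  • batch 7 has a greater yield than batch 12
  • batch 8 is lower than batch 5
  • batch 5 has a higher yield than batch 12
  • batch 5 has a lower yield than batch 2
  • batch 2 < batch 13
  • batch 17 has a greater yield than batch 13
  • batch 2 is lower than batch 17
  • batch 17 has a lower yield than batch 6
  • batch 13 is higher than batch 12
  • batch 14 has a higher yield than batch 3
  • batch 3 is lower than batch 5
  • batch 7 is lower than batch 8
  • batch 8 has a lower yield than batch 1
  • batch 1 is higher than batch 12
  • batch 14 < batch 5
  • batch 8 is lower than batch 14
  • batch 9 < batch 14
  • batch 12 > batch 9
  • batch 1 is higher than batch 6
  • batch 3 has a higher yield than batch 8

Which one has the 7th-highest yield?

Chaining the given pairs: batch 9 < batch 12 < batch 7 < batch 8 < batch 3 < batch 14 < batch 5 < batch 2 < batch 13 < batch 17 < batch 6 < batch 1.
The 7th largest is batch 14.

batch 14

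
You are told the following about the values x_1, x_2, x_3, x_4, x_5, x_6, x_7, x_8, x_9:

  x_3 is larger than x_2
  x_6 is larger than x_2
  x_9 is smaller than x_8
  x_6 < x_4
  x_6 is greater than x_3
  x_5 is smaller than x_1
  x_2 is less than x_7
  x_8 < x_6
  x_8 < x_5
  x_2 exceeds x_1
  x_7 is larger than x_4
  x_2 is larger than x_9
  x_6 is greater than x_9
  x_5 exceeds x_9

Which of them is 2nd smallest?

Chaining the given pairs: x_9 < x_8 < x_5 < x_1 < x_2 < x_3 < x_6 < x_4 < x_7.
Counting 2 from the smallest end gives x_8.

x_8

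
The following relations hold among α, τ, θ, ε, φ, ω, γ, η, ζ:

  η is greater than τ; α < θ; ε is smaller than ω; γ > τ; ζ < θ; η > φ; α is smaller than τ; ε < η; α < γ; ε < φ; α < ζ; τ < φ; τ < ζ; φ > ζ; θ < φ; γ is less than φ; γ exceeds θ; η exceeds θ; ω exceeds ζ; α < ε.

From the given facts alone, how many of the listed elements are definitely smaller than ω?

4

From ω the given relations immediately reach ζ, ε.
From those, α, τ — 4 in total.
Nothing else is reachable below ω; 4 in all.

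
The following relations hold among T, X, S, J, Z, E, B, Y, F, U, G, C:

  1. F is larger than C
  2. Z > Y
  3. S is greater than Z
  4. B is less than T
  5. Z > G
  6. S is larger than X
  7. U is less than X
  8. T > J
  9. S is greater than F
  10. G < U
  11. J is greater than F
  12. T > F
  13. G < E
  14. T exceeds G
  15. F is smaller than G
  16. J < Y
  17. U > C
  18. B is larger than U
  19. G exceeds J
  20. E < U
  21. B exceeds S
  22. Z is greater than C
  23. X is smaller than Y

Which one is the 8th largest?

Chaining the given pairs: C < F < J < G < E < U < X < Y < Z < S < B < T.
Counting 8 from the largest end gives E.

E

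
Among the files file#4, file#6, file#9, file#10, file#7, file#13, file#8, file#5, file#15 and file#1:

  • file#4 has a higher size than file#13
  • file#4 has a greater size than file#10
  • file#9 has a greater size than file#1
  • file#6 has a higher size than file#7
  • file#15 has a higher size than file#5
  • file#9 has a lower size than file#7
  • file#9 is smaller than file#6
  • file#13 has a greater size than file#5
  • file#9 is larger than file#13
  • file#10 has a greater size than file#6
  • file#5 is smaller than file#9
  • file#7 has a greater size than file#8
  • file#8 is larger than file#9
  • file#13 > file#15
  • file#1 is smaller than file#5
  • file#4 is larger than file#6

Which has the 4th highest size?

The consecutive relations fix a unique order: file#1 < file#5 < file#15 < file#13 < file#9 < file#8 < file#7 < file#6 < file#10 < file#4.
The 4th largest is file#7.

file#7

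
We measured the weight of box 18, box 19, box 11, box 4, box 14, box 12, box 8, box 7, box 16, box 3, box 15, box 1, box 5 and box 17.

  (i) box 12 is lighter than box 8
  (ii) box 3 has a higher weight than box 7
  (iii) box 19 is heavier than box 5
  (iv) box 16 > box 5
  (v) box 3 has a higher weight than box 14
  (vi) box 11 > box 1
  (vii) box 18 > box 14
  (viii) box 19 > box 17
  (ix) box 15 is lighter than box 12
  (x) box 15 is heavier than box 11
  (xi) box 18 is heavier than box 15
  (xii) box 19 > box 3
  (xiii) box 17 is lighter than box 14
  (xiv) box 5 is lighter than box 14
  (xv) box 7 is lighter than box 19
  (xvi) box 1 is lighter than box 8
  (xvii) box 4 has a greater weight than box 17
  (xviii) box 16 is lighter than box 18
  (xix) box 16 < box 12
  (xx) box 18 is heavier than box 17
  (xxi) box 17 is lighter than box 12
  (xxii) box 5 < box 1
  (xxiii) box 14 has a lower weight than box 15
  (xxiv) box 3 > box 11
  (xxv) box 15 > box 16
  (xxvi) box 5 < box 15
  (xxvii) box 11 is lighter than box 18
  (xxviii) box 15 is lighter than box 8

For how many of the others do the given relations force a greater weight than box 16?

Directly above box 16: box 15, box 18, box 12.
One step further: box 8 (4 so far).
Nothing else is reachable above box 16; 4 in all.

4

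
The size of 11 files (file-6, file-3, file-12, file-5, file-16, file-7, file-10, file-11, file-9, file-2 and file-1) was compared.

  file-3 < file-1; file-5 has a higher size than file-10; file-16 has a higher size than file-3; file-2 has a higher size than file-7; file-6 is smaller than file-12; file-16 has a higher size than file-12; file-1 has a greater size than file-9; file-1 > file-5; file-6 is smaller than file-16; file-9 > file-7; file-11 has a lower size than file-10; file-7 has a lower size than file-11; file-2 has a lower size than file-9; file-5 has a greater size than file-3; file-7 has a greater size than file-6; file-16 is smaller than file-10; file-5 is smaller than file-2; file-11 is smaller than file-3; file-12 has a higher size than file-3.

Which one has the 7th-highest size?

The consecutive relations fix a unique order: file-6 < file-7 < file-11 < file-3 < file-12 < file-16 < file-10 < file-5 < file-2 < file-9 < file-1.
Counting 7 from the largest end gives file-12.

file-12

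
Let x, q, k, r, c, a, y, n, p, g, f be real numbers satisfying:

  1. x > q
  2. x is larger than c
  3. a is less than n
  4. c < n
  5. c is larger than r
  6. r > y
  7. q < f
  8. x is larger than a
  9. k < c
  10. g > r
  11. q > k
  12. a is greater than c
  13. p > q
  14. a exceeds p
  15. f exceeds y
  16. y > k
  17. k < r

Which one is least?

Chaining upward from k: directly above it, q, y, r, c; then p, f, a, g, x, n.
That covers every other element, and nothing is given below k, so k is the least.

k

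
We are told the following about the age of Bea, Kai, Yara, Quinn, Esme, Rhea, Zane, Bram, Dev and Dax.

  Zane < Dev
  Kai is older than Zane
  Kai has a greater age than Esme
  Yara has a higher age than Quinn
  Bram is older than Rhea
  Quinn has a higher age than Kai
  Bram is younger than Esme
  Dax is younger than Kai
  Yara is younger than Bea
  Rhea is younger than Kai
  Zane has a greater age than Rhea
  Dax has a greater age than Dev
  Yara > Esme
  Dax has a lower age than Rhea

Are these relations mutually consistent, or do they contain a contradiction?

inconsistent

We have Rhea < Zane stated directly, yet also Zane < Dev < Dax < Rhea by chaining the others — so Zane < Rhea. Contradiction.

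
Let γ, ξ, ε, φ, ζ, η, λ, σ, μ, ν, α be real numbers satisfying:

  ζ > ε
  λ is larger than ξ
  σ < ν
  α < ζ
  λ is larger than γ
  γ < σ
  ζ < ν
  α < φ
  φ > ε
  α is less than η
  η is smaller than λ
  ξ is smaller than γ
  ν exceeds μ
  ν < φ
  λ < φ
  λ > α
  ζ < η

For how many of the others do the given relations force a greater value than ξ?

From ξ the given relations immediately reach γ, λ.
From those, σ, φ — 4 in total.
From those, ν — 5 in total.
No other element is forced above ξ by the given relations, so the count is 5.

5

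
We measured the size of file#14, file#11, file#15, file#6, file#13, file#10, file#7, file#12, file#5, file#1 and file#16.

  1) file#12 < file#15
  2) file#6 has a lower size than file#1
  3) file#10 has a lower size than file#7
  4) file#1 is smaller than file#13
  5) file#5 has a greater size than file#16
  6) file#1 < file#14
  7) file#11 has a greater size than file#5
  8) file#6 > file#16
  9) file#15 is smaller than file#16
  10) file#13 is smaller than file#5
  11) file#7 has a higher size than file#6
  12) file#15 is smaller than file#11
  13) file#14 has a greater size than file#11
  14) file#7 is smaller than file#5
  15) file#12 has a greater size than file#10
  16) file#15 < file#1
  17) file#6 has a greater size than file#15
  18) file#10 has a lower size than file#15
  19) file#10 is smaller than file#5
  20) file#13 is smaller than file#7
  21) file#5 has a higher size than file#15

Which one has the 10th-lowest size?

Chaining the given pairs: file#10 < file#12 < file#15 < file#16 < file#6 < file#1 < file#13 < file#7 < file#5 < file#11 < file#14.
Counting 10 from the smallest end gives file#11.

file#11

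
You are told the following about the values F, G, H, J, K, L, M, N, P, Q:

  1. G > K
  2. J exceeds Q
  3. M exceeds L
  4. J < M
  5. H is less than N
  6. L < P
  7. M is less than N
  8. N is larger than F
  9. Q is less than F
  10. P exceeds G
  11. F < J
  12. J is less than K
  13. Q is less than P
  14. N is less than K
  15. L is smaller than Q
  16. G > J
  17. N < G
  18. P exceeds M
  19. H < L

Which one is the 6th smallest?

M

The consecutive relations fix a unique order: H < L < Q < F < J < M < N < K < G < P.
Counting 6 from the smallest end gives M.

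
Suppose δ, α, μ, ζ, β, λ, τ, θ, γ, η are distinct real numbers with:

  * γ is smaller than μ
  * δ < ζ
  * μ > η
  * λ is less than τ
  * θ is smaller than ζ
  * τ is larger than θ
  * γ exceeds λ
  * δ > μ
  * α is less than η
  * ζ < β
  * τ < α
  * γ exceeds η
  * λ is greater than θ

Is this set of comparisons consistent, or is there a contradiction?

consistent

The single ordering θ < λ < τ < α < η < γ < μ < δ < ζ < β satisfies every listed relation, so no contradiction arises.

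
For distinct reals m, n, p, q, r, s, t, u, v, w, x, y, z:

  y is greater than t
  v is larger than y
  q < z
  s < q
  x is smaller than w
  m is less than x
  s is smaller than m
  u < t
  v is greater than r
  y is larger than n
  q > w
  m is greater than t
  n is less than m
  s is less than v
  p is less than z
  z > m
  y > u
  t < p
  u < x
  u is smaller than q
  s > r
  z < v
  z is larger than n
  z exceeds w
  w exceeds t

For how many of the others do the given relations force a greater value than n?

Directly above n: m, z, y.
One step further: x, v (5 so far).
One step further: w (6 so far).
One step further: q (7 so far).
Nothing else is reachable above n; 7 in all.

7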